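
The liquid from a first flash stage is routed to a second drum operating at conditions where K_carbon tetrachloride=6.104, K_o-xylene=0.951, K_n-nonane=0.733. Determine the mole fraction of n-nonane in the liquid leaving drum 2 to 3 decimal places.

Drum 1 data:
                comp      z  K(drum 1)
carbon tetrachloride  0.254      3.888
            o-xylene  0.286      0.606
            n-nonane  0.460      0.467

x_n-nonane (drum 2) = 0.634

Drum 1:
Let ψ₁ = V/F and solve Σ zᵢ(Kᵢ−1)/(1+ψ₁(Kᵢ−1)) = 0.
Check two-phase: ΣzᵢKᵢ = 1.376 > 1 and Σzᵢ/Kᵢ = 1.522 > 1, so g(0) = 0.376 > 0 and g(1) = -0.522 < 0.
Newton iteration, ψ₁⁰ = 0.5:
  ψ₁ = 0.500: g = -0.1744, g' = -0.666 → ψ₁ = 0.238
  ψ₁ = 0.238: g = 0.0294, g' = -0.969 → ψ₁ = 0.269
  ψ₁ = 0.269: g = 0.0010, g' = -0.906 → ψ₁ = 0.270
Converged at ψ₁ = 0.270.
Drum-1 compositions:
  carbon tetrachloride: x = 0.143, y = 0.555
  o-xylene: x = 0.320, y = 0.194
  n-nonane: x = 0.537, y = 0.251
Drum-2 feed = drum-1 liquid: z₂ = (0.1428, 0.3200, 0.5372).
Drum 2:
Rachford–Rice: g(ψ₂) = Σ zᵢ(Kᵢ−1)/(1+ψ₂(Kᵢ−1)) = 0.
Check two-phase: ΣzᵢKᵢ = 1.570 > 1 and Σzᵢ/Kᵢ = 1.093 > 1, so g(0) = 0.570 > 0 and g(1) = -0.093 < 0.
Iterate (Newton) starting at ψ₂ = 0.34:
  ψ₂ = 0.340: g = 0.0928, g' = -0.544 → ψ₂ = 0.510
  ψ₂ = 0.510: g = 0.0200, g' = -0.338 → ψ₂ = 0.570
  ψ₂ = 0.570: g = 0.0013, g' = -0.298 → ψ₂ = 0.574
Converged at ψ₂ = 0.574.
  carbon tetrachloride: x = 0.036, y = 0.222
  o-xylene: x = 0.329, y = 0.313
  n-nonane: x = 0.634, y = 0.465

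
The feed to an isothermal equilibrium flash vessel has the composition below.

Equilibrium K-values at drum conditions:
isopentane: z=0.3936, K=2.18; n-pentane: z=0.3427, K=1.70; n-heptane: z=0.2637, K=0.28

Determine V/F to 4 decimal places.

V/F = 0.7395

Newton–Raphson from V/F = 0.5:
  V/F = 0.5000: g = 0.17314, g' = -0.6427 → V/F = 0.7694
  V/F = 0.7694: g = -0.02633, g' = -0.9086 → V/F = 0.7404
  V/F = 0.7404: g = -0.00078, g' = -0.8561 → V/F = 0.7395
Converged at V/F = 0.7395.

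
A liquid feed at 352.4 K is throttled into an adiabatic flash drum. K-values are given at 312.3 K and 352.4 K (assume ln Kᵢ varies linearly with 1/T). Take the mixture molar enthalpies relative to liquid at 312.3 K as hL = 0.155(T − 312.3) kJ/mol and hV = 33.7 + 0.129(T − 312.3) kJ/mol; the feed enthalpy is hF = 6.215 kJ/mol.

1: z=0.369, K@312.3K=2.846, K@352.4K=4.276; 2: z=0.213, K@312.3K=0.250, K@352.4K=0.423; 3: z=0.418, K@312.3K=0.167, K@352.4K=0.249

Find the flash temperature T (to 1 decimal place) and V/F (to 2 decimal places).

T = 318.2 K, V/F = 0.16

Adiabatic flash: solve Rachford–Rice at each trial T, then check hF = ψ·hV(T) + (1−ψ)·hL(T).
  T = 312.3 K: K = (2.846, 0.250, 0.167), RR gives ψ = 0.116, H_out = 3.925 kJ/mol
  T = 352.4 K: K = (4.276, 0.423, 0.249), RR gives ψ = 0.338, H_out = 17.260 kJ/mol
  T = 332.4 K: K = (3.533, 0.331, 0.206), RR gives ψ = 0.241, H_out = 11.118 kJ/mol
  T = 322.4 K: K = (3.184, 0.289, 0.186), RR gives ψ = 0.184, H_out = 7.732 kJ/mol
  T = 317.4 K: K = (3.014, 0.269, 0.177), RR gives ψ = 0.152, H_out = 5.907 kJ/mol
  T = 319.9 K: K = (3.098, 0.279, 0.182), RR gives ψ = 0.169, H_out = 6.833 kJ/mol
  T = 318.6 K: K = (3.055, 0.274, 0.179), RR gives ψ = 0.160, H_out = 6.355 kJ/mol
Linear interpolation between T = 317.4 (H_out = 5.907) and T = 318.6 (H_out = 6.355) on hF = 6.215 gives T ≈ 318.2 K, at which ψ = 0.16.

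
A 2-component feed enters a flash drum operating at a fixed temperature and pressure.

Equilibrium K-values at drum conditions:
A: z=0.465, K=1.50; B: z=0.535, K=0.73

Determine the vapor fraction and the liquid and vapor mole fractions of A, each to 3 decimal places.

Material balance + equilibrium reduce to Σ zᵢ(Kᵢ−1)/(1+ψ(Kᵢ−1)) = 0.
g(0) = ΣzᵢKᵢ − 1 = 0.088 and g(1) = 1 − Σzᵢ/Kᵢ = -0.043, so a root lies in (0, 1).
Newton–Raphson from ψ = 0.45:
  ψ = 0.450: g = 0.0254, g' = -0.128 → ψ = 0.648
  ψ = 0.648: g = 0.0005, g' = -0.124 → ψ = 0.652
Converged at ψ = 0.652.
Compositions from xᵢ = zᵢ/(1+ψ(Kᵢ−1)), yᵢ = Kᵢxᵢ:
  A: x = 0.351, y = 0.526
  B: x = 0.649, y = 0.474

ψ = 0.652, x_A = 0.351, y_A = 0.526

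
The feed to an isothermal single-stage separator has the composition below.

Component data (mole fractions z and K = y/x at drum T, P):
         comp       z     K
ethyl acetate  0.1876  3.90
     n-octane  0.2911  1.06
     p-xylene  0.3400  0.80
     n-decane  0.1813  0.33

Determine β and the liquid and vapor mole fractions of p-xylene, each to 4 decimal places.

β = 0.4592, x_p-xylene = 0.3744, y_p-xylene = 0.2995

Material balance + equilibrium reduce to Σ zᵢ(Kᵢ−1)/(1+β(Kᵢ−1)) = 0.
Feasibility: ΣzᵢKᵢ = 1.3720, Σzᵢ/Kᵢ = 1.2971 — both > 1, two phases present.
Iterate (Newton) starting at β = 0.5:
  β = 0.5000: g = -0.01920, g' = -0.4647 → β = 0.4587
  β = 0.4587: g = 0.00025, g' = -0.4777 → β = 0.4592
Converged at β = 0.4592.
Compositions from xᵢ = zᵢ/(1+β(Kᵢ−1)), yᵢ = Kᵢxᵢ:
  ethyl acetate: x = 0.0805, y = 0.3138
  n-octane: x = 0.2833, y = 0.3003
  p-xylene: x = 0.3744, y = 0.2995
  n-decane: x = 0.2619, y = 0.0864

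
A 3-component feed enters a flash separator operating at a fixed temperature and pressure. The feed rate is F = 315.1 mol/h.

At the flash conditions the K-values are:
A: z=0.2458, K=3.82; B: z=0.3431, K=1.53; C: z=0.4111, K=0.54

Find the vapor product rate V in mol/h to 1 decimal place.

Rachford–Rice: g(ψ) = Σ zᵢ(Kᵢ−1)/(1+ψ(Kᵢ−1)) = 0.
Check two-phase: ΣzᵢKᵢ = 1.6859 > 1 and Σzᵢ/Kᵢ = 1.0499 > 1, so g(0) = 0.6859 > 0 and g(1) = -0.0499 < 0.
Newton iteration, ψ⁰ = 0.5:
  ψ = 0.5000: g = 0.18577, g' = -0.5435 → ψ = 0.8418
  ψ = 0.8418: g = 0.02258, g' = -0.4495 → ψ = 0.8920
  ψ = 0.8920: g = -0.00007, g' = -0.4528 → ψ = 0.8919
Converged at ψ = 0.8919.
Then V = ψ·F = 0.8919·315.1 = 281.0 mol/h and L = F − V = 34.1 mol/h.

V = 281.0 mol/h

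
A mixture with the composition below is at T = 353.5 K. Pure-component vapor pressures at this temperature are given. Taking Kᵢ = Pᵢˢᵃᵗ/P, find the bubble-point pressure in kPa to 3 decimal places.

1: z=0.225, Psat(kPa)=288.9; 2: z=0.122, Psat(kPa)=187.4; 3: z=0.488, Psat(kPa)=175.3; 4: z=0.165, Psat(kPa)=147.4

At the bubble point ψ → 0, so ΣzᵢKᵢ = 1 with Kᵢ = Pᵢˢᵃᵗ/P ⇒ P = ΣzᵢPᵢˢᵃᵗ.
P = 0.225·288.9 + 0.122·187.4 + 0.488·175.3 + 0.165·147.4 = 197.733 kPa

Pbub = 197.733 kPa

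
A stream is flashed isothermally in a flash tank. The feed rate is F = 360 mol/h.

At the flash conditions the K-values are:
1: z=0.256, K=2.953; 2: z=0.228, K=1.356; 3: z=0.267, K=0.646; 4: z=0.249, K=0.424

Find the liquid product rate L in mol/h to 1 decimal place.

Material balance + equilibrium reduce to Σ zᵢ(Kᵢ−1)/(1+β(Kᵢ−1)) = 0.
Feasibility: ΣzᵢKᵢ = 1.343, Σzᵢ/Kᵢ = 1.255 — both > 1, two phases present.
Newton–Raphson from β = 0.5:
  β = 0.500: g = 0.0056, g' = -0.483 → β = 0.512
Converged at β = 0.512.
Then V = β·F = 0.5116·360 = 184.2 mol/h and L = F − V = 175.8 mol/h.

L = 175.8 mol/h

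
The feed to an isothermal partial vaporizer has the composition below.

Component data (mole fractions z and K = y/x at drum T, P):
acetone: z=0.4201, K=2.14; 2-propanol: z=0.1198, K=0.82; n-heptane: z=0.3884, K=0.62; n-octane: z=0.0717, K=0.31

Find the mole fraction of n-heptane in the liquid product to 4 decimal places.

x_n-heptane = 0.4935

Material balance + equilibrium reduce to Σ zᵢ(Kᵢ−1)/(1+β(Kᵢ−1)) = 0.
Feasibility: ΣzᵢKᵢ = 1.2603, Σzᵢ/Kᵢ = 1.2001 — both > 1, two phases present.
Iterate (Newton) starting at β = 0.5:
  β = 0.5000: g = 0.02360, g' = -0.3912 → β = 0.5603
  β = 0.5603: g = 0.00008, g' = -0.3894 → β = 0.5605
Converged at β = 0.5605.
Compositions from xᵢ = zᵢ/(1+β(Kᵢ−1)), yᵢ = Kᵢxᵢ:
  acetone: x = 0.2563, y = 0.5485
  2-propanol: x = 0.1332, y = 0.1093
  n-heptane: x = 0.4935, y = 0.3060
  n-octane: x = 0.1169, y = 0.0362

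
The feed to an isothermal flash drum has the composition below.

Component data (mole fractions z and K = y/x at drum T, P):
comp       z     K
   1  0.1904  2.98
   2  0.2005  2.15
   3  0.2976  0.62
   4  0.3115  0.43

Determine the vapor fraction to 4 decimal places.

Rachford–Rice: g(ψ) = Σ zᵢ(Kᵢ−1)/(1+ψ(Kᵢ−1)) = 0.
Check two-phase: ΣzᵢKᵢ = 1.3169 > 1 and Σzᵢ/Kᵢ = 1.3616 > 1, so g(0) = 0.3169 > 0 and g(1) = -0.3616 < 0.
Iterate (Newton) starting at ψ = 0.5:
  ψ = 0.5000: g = -0.05210, g' = -0.5589 → ψ = 0.4068
  ψ = 0.4068: g = 0.00099, g' = -0.5837 → ψ = 0.4085
Converged at ψ = 0.4085.

ψ = 0.4085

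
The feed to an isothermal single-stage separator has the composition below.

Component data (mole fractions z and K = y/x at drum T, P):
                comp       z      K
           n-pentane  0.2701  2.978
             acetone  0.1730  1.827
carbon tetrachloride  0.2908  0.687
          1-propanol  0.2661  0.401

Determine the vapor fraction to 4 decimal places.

ψ = 0.5619

Let ψ = V/F and solve Σ zᵢ(Kᵢ−1)/(1+ψ(Kᵢ−1)) = 0.
Check two-phase: ΣzᵢKᵢ = 1.4269 > 1 and Σzᵢ/Kᵢ = 1.2723 > 1, so g(0) = 0.4269 > 0 and g(1) = -0.2723 < 0.
Newton–Raphson from ψ = 0.5:
  ψ = 0.5000: g = 0.03437, g' = -0.5610 → ψ = 0.5613
  ψ = 0.5613: g = 0.00035, g' = -0.5511 → ψ = 0.5619
Converged at ψ = 0.5619.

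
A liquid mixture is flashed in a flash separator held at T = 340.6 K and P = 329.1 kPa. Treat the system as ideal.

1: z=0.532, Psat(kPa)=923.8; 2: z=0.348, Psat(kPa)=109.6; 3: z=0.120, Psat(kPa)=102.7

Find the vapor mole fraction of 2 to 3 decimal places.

Raoult's law: Kᵢ = Pᵢˢᵃᵗ/P = Pᵢˢᵃᵗ/329.1.
  K_1 = 923.8/329.1 = 2.80705, K_2 = 109.6/329.1 = 0.33303, K_3 = 102.7/329.1 = 0.31206
Material balance + equilibrium reduce to Σ zᵢ(Kᵢ−1)/(1+ψ(Kᵢ−1)) = 0.
Check two-phase: ΣzᵢKᵢ = 1.647 > 1 and Σzᵢ/Kᵢ = 1.619 > 1, so g(0) = 0.647 > 0 and g(1) = -0.619 < 0.
Iterate (Newton) starting at ψ = 0.33:
  ψ = 0.330: g = 0.1978, g' = -1.031 → ψ = 0.522
  ψ = 0.522: g = 0.0100, g' = -0.963 → ψ = 0.532
Converged at ψ = 0.532.
Compositions from xᵢ = zᵢ/(1+ψ(Kᵢ−1)), yᵢ = Kᵢxᵢ:
  1: x = 0.271, y = 0.761
  2: x = 0.539, y = 0.180
  3: x = 0.189, y = 0.059

y_2 = 0.180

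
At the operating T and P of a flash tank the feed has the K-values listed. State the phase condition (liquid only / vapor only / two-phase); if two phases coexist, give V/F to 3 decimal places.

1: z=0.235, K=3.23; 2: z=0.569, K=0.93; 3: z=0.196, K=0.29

ΣzᵢKᵢ = 1.345; Σzᵢ/Kᵢ = 1.360.
Both exceed 1, so a two-phase solution exists.
Rachford–Rice: g(ψ) = Σ zᵢ(Kᵢ−1)/(1+ψ(Kᵢ−1)) = 0.
Newton iteration, ψ⁰ = 0.5:
  ψ = 0.500: g = -0.0092, g' = -0.502 → ψ = 0.482
Converged at ψ = 0.482.

two-phase, V/F = 0.482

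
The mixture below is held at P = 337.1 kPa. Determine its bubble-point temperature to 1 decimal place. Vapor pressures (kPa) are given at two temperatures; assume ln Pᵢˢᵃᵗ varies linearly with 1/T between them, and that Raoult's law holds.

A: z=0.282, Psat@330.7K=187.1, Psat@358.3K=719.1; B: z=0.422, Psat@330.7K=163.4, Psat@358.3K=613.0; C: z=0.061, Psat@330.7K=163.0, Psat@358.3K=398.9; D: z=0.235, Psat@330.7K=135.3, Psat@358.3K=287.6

Bubble-point temperature: ΣzᵢPᵢˢᵃᵗ(T) = P. Interpolate ln Pᵢˢᵃᵗ = aᵢ + bᵢ/T.
  T = 330.7 K: ΣzᵢPᵢˢᵃᵗ = 163.46 kPa
  T = 358.3 K: ΣzᵢPᵢˢᵃᵗ = 553.39 kPa
  T = 344.5 K: ΣzᵢPᵢˢᵃᵗ = 306.30 kPa
  T = 351.4 K: ΣzᵢPᵢˢᵃᵗ = 413.57 kPa
  T = 347.9 K: ΣzᵢPᵢˢᵃᵗ = 355.55 kPa
  T = 346.2 K: ΣzᵢPᵢˢᵃᵗ = 330.10 kPa
Interpolating between 346.2 K and 347.9 K gives T ≈ 346.7 K.

T = 346.7 K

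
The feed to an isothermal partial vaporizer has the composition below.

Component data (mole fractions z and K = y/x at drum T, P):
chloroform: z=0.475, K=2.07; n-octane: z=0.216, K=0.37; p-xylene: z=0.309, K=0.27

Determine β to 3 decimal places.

Rachford–Rice: g(β) = Σ zᵢ(Kᵢ−1)/(1+β(Kᵢ−1)) = 0.
Feasibility: ΣzᵢKᵢ = 1.147, Σzᵢ/Kᵢ = 1.958 — both > 1, two phases present.
Newton iteration, β⁰ = 0.45:
  β = 0.450: g = -0.1828, g' = -0.780 → β = 0.216
  β = 0.216: g = -0.0122, g' = -0.706 → β = 0.198
Converged at β = 0.198.

β = 0.198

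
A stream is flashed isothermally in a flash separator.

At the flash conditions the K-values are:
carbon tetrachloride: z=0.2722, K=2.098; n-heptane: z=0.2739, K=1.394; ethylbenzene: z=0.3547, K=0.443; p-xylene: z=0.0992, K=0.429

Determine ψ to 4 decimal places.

ψ = 0.3371

Iterate (Newton) starting at ψ = 0.5:
  ψ = 0.5000: g = -0.07000, g' = -0.4412 → ψ = 0.3413
  ψ = 0.3413: g = -0.00178, g' = -0.4243 → ψ = 0.3371
Converged at ψ = 0.3371.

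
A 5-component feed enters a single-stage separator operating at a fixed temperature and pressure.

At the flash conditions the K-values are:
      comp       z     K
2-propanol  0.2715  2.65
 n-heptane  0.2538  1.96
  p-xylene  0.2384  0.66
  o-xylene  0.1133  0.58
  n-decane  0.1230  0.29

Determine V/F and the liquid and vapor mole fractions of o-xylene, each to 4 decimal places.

Material balance + equilibrium reduce to Σ zᵢ(Kᵢ−1)/(1+V/F(Kᵢ−1)) = 0.
Feasibility: ΣzᵢKᵢ = 1.4757, Σzᵢ/Kᵢ = 1.2126 — both > 1, two phases present.
Iterate (Newton) starting at V/F = 0.54:
  V/F = 0.5400: g = 0.09490, g' = -0.5460 → V/F = 0.7138
  V/F = 0.7138: g = -0.00178, g' = -0.5819 → V/F = 0.7107
Converged at V/F = 0.7107.
Compositions from xᵢ = zᵢ/(1+V/F(Kᵢ−1)), yᵢ = Kᵢxᵢ:
  2-propanol: x = 0.1250, y = 0.3311
  n-heptane: x = 0.1509, y = 0.2957
  p-xylene: x = 0.3144, y = 0.2075
  o-xylene: x = 0.1615, y = 0.0937
  n-decane: x = 0.2483, y = 0.0720

V/F = 0.7107, x_o-xylene = 0.1615, y_o-xylene = 0.0937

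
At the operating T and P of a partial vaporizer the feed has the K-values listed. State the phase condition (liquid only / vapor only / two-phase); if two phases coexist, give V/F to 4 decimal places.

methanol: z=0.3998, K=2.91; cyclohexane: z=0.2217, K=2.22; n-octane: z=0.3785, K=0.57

vapor only

ΣzᵢKᵢ = 1.8713; Σzᵢ/Kᵢ = 0.9013.
Since Σzᵢ/Kᵢ < 1 the mixture is above its dew point — single vapor phase.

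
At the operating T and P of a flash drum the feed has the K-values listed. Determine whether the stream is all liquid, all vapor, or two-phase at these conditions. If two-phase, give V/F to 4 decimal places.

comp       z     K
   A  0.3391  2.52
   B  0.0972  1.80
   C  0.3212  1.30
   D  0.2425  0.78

ΣzᵢKᵢ = 1.6362; Σzᵢ/Kᵢ = 0.7465.
Since Σzᵢ/Kᵢ < 1 the mixture is above its dew point — single vapor phase.

all vapor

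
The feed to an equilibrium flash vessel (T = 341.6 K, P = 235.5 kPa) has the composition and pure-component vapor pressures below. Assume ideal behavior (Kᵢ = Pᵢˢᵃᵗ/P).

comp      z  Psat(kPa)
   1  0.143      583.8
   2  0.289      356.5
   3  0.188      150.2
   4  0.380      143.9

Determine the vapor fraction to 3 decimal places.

Raoult's law: Kᵢ = Pᵢˢᵃᵗ/P = Pᵢˢᵃᵗ/235.5.
  K_1 = 583.8/235.5 = 2.47898, K_2 = 356.5/235.5 = 1.51380, K_3 = 150.2/235.5 = 0.63779, K_4 = 143.9/235.5 = 0.61104
Newton–Raphson from ψ = 0.55:
  ψ = 0.550: g = -0.0407, g' = -0.273 → ψ = 0.401
  ψ = 0.401: g = 0.0011, g' = -0.290 → ψ = 0.405
Converged at ψ = 0.405.

ψ = 0.405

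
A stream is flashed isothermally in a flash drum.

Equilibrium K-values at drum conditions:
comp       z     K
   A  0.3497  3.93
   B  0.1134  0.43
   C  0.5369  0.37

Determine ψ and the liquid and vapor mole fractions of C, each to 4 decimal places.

Let ψ = V/F and solve Σ zᵢ(Kᵢ−1)/(1+ψ(Kᵢ−1)) = 0.
Feasibility: ΣzᵢKᵢ = 1.6217, Σzᵢ/Kᵢ = 1.8038 — both > 1, two phases present.
Newton iteration, ψ⁰ = 0.44:
  ψ = 0.4400: g = -0.10665, g' = -1.0464 → ψ = 0.3381
  ψ = 0.3381: g = 0.00489, g' = -1.1582 → ψ = 0.3423
Converged at ψ = 0.3423.
Compositions from xᵢ = zᵢ/(1+ψ(Kᵢ−1)), yᵢ = Kᵢxᵢ:
  A: x = 0.1746, y = 0.6861
  B: x = 0.1409, y = 0.0606
  C: x = 0.6845, y = 0.2533

ψ = 0.3423, x_C = 0.6845, y_C = 0.2533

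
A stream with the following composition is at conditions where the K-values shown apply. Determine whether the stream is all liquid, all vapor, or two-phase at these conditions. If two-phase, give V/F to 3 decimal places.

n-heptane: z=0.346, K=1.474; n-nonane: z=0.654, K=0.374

all liquid

ΣzᵢKᵢ = 0.755; Σzᵢ/Kᵢ = 1.983.
Since ΣzᵢKᵢ < 1 the mixture is below its bubble point — single liquid phase.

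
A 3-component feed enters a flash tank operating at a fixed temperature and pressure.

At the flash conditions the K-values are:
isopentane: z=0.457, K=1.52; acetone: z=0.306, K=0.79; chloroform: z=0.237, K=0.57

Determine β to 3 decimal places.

β = 0.421

Material balance + equilibrium reduce to Σ zᵢ(Kᵢ−1)/(1+β(Kᵢ−1)) = 0.
Feasibility: ΣzᵢKᵢ = 1.071, Σzᵢ/Kᵢ = 1.104 — both > 1, two phases present.
Newton iteration, β⁰ = 0.5:
  β = 0.500: g = -0.0130, g' = -0.166 → β = 0.421
Converged at β = 0.421.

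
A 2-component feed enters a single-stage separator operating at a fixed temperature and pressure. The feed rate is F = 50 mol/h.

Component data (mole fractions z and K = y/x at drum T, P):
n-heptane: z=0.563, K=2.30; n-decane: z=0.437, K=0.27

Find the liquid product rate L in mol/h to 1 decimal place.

L = 28.2 mol/h

Material balance + equilibrium reduce to Σ zᵢ(Kᵢ−1)/(1+ψ(Kᵢ−1)) = 0.
g(0) = ΣzᵢKᵢ − 1 = 0.413 and g(1) = 1 − Σzᵢ/Kᵢ = -0.863, so a root lies in (0, 1).
Newton iteration, ψ⁰ = 0.5:
  ψ = 0.500: g = -0.0588, g' = -0.927 → ψ = 0.437
  ψ = 0.437: g = -0.0013, g' = -0.889 → ψ = 0.435
Converged at ψ = 0.435.
Then V = ψ·F = 0.4351·50 = 21.8 mol/h and L = F − V = 28.2 mol/h.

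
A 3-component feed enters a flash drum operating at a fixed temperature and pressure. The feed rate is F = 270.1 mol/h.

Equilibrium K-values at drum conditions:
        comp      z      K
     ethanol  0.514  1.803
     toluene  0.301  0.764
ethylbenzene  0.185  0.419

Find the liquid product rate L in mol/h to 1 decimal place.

Rachford–Rice: g(V/F) = Σ zᵢ(Kᵢ−1)/(1+V/F(Kᵢ−1)) = 0.
g(0) = ΣzᵢKᵢ − 1 = 0.234 and g(1) = 1 − Σzᵢ/Kᵢ = -0.121, so a root lies in (0, 1).
Iterate (Newton) starting at V/F = 0.5:
  V/F = 0.500: g = 0.0625, g' = -0.314 → V/F = 0.699
  V/F = 0.699: g = -0.0016, g' = -0.337 → V/F = 0.694
Converged at V/F = 0.694.
Then V = V/F·F = 0.6940·270.1 = 187.4 mol/h and L = F − V = 82.7 mol/h.

L = 82.7 mol/h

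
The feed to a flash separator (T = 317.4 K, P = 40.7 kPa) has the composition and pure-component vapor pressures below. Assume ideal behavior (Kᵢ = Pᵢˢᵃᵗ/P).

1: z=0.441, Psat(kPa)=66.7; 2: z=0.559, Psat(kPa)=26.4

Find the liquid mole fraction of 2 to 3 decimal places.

x_2 = 0.645

Raoult's law: Kᵢ = Pᵢˢᵃᵗ/P = Pᵢˢᵃᵗ/40.7.
  K_1 = 66.7/40.7 = 1.63882, K_2 = 26.4/40.7 = 0.64865
Rachford–Rice: g(V/F) = Σ zᵢ(Kᵢ−1)/(1+V/F(Kᵢ−1)) = 0.
Feasibility: ΣzᵢKᵢ = 1.085, Σzᵢ/Kᵢ = 1.131 — both > 1, two phases present.
Iterate (Newton) starting at V/F = 0.5:
  V/F = 0.500: g = -0.0247, g' = -0.205 → V/F = 0.379
  V/F = 0.379: g = 0.0002, g' = -0.208 → V/F = 0.380
Converged at V/F = 0.380.
Compositions from xᵢ = zᵢ/(1+V/F(Kᵢ−1)), yᵢ = Kᵢxᵢ:
  1: x = 0.355, y = 0.582
  2: x = 0.645, y = 0.418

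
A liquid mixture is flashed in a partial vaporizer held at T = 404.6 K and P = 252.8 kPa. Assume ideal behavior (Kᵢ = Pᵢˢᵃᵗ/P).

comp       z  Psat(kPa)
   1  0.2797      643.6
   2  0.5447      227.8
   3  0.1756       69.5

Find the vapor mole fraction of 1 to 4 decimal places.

y_1 = 0.4118

Raoult's law: Kᵢ = Pᵢˢᵃᵗ/P = Pᵢˢᵃᵗ/252.8.
  K_1 = 643.6/252.8 = 2.545886, K_2 = 227.8/252.8 = 0.901108, K_3 = 69.5/252.8 = 0.274921
Newton–Raphson from β = 0.62:
  β = 0.6200: g = -0.06791, g' = -0.4850 → β = 0.4800
  β = 0.4800: g = -0.00362, g' = -0.4433 → β = 0.4718
Converged at β = 0.4718.
Compositions from xᵢ = zᵢ/(1+β(Kᵢ−1)), yᵢ = Kᵢxᵢ:
  1: x = 0.1617, y = 0.4118
  2: x = 0.5714, y = 0.5149
  3: x = 0.2669, y = 0.0734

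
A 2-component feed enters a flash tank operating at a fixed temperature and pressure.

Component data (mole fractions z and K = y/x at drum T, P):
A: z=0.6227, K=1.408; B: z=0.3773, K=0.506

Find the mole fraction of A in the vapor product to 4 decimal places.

y_A = 0.7711

Binary case is linear: z₁(K₁−1)(1+ψ(K₂−1)) + z₂(K₂−1)(1+ψ(K₁−1)) = 0
⇒ ψ = [z₁(K₁−1)+z₂(K₂−1)] / [−(K₁−1)(K₂−1)] = 0.06768/0.20155 = 0.3358
Compositions from xᵢ = zᵢ/(1+ψ(Kᵢ−1)), yᵢ = Kᵢxᵢ:
  A: x = 0.5477, y = 0.7711
  B: x = 0.4523, y = 0.2289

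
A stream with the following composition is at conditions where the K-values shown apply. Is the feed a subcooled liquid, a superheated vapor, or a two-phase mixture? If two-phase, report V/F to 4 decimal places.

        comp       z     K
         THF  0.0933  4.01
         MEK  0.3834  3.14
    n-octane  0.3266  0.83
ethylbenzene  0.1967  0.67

superheated vapor

ΣzᵢKᵢ = 1.9809; Σzᵢ/Kᵢ = 0.8324.
Since Σzᵢ/Kᵢ < 1 the mixture is above its dew point — single vapor phase.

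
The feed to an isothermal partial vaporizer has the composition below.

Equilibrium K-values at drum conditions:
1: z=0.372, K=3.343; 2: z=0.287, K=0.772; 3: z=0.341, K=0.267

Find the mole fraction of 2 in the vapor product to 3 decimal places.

y_2 = 0.245

Newton–Raphson from ψ = 0.45:
  ψ = 0.450: g = -0.0216, g' = -0.910 → ψ = 0.426
Converged at ψ = 0.426.
Compositions from xᵢ = zᵢ/(1+ψ(Kᵢ−1)), yᵢ = Kᵢxᵢ:
  1: x = 0.186, y = 0.622
  2: x = 0.318, y = 0.245
  3: x = 0.496, y = 0.132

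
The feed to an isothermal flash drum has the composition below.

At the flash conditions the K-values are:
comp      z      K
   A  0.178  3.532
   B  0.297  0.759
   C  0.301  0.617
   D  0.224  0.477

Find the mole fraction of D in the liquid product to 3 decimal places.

x_D = 0.244

Newton iteration, V/F⁰ = 0.5:
  V/F = 0.500: g = -0.1837, g' = -0.424 → V/F = 0.067
  V/F = 0.067: g = 0.0727, g' = -0.964 → V/F = 0.143
  V/F = 0.143: g = 0.0085, g' = -0.755 → V/F = 0.154
Converged at V/F = 0.154.
Compositions from xᵢ = zᵢ/(1+V/F(Kᵢ−1)), yᵢ = Kᵢxᵢ:
  A: x = 0.128, y = 0.452
  B: x = 0.308, y = 0.234
  C: x = 0.320, y = 0.197
  D: x = 0.244, y = 0.116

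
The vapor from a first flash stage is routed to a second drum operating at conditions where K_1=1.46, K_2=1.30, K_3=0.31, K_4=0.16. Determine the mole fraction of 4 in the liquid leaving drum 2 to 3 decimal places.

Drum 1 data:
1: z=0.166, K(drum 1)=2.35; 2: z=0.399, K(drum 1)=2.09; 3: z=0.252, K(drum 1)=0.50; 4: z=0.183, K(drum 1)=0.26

Drum 1:
Material balance + equilibrium reduce to Σ zᵢ(Kᵢ−1)/(1+ψ₁(Kᵢ−1)) = 0.
Feasibility: ΣzᵢKᵢ = 1.398, Σzᵢ/Kᵢ = 1.469 — both > 1, two phases present.
Newton–Raphson from ψ₁ = 0.5:
  ψ₁ = 0.500: g = 0.0323, g' = -0.671 → ψ₁ = 0.548
Converged at ψ₁ = 0.548.
Drum-1 compositions:
  1: x = 0.095, y = 0.224
  2: x = 0.250, y = 0.522
  3: x = 0.347, y = 0.174
  4: x = 0.308, y = 0.080
Drum-2 feed = drum-1 vapor: z₂ = (0.2243, 0.5222, 0.1735, 0.0800).
Drum 2:
Iterate (Newton) starting at ψ₂ = 0.5:
  ψ₂ = 0.500: g = -0.0785, g' = -0.427 → ψ₂ = 0.316
  ψ₂ = 0.316: g = -0.0115, g' = -0.315 → ψ₂ = 0.280
  ψ₂ = 0.280: g = -0.0003, g' = -0.301 → ψ₂ = 0.279
Converged at ψ₂ = 0.279.
  1: x = 0.199, y = 0.290
  2: x = 0.482, y = 0.626
  3: x = 0.215, y = 0.067
  4: x = 0.104, y = 0.017

x_4 (drum 2) = 0.104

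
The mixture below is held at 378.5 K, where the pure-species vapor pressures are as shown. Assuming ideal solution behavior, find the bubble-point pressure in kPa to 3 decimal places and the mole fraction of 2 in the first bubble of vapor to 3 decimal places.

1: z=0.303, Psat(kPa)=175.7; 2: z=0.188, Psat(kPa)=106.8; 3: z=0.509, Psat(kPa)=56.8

Pbub = 102.227 kPa, y_2 = 0.196

At the bubble point ψ → 0, so ΣzᵢKᵢ = 1 with Kᵢ = Pᵢˢᵃᵗ/P ⇒ P = ΣzᵢPᵢˢᵃᵗ.
P = 0.303·175.7 + 0.188·106.8 + 0.509·56.8 = 102.227 kPa
yᵢ = zᵢPᵢˢᵃᵗ/P ⇒ y_2 = 0.188·106.8/102.227 = 0.196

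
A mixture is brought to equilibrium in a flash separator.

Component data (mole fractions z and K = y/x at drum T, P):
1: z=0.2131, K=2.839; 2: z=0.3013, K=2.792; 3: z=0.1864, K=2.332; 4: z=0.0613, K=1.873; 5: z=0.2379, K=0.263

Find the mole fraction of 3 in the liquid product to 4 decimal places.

x_3 = 0.0856

Material balance + equilibrium reduce to Σ zᵢ(Kᵢ−1)/(1+β(Kᵢ−1)) = 0.
g(0) = ΣzᵢKᵢ − 1 = 1.0583 and g(1) = 1 − Σzᵢ/Kᵢ = -0.2002, so a root lies in (0, 1).
Newton–Raphson from β = 0.53:
  β = 0.5300: g = 0.36979, g' = -0.9228 → β = 0.9307
  β = 0.9307: g = -0.07101, g' = -1.6243 → β = 0.8870
  β = 0.8870: g = -0.00493, g' = -1.4104 → β = 0.8835
Converged at β = 0.8835.
Compositions from xᵢ = zᵢ/(1+β(Kᵢ−1)), yᵢ = Kᵢxᵢ:
  1: x = 0.0812, y = 0.2305
  2: x = 0.1166, y = 0.3256
  3: x = 0.0856, y = 0.1997
  4: x = 0.0346, y = 0.0648
  5: x = 0.6819, y = 0.1793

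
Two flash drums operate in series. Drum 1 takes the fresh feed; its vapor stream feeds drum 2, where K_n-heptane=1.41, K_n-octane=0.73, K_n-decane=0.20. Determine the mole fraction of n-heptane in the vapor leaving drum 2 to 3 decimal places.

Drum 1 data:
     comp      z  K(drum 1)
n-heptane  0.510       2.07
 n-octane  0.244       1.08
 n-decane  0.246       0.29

y_n-heptane (drum 2) = 0.763

Drum 1:
Let ψ₁ = V/F and solve Σ zᵢ(Kᵢ−1)/(1+ψ₁(Kᵢ−1)) = 0.
Check two-phase: ΣzᵢKᵢ = 1.391 > 1 and Σzᵢ/Kᵢ = 1.321 > 1, so g(0) = 0.391 > 0 and g(1) = -0.321 < 0.
Newton–Raphson from ψ₁ = 0.5:
  ψ₁ = 0.500: g = 0.1035, g' = -0.547 → ψ₁ = 0.689
  ψ₁ = 0.689: g = -0.0094, g' = -0.670 → ψ₁ = 0.675
Converged at ψ₁ = 0.675.
Drum-1 compositions:
  n-heptane: x = 0.296, y = 0.613
  n-octane: x = 0.231, y = 0.250
  n-decane: x = 0.472, y = 0.137
Drum-2 feed = drum-1 vapor: z₂ = (0.6130, 0.2500, 0.1370).
Drum 2:
Newton iteration, ψ₂⁰ = 0.5:
  ψ₂ = 0.500: g = -0.0521, g' = -0.339 → ψ₂ = 0.346
  ψ₂ = 0.346: g = -0.0059, g' = -0.269 → ψ₂ = 0.324
Converged at ψ₂ = 0.324.
  n-heptane: x = 0.541, y = 0.763
  n-octane: x = 0.274, y = 0.200
  n-decane: x = 0.185, y = 0.037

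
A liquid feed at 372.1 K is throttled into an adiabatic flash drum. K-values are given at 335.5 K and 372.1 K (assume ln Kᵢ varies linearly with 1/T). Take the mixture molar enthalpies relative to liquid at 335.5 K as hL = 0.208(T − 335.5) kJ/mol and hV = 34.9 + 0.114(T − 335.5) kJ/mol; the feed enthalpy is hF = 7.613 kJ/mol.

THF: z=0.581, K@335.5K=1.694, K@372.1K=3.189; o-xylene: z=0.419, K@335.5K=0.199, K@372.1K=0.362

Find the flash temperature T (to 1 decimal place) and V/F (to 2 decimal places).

T = 338.3 K, V/F = 0.20

Adiabatic flash: solve Rachford–Rice at each trial T, then check hF = ψ·hV(T) + (1−ψ)·hL(T).
  T = 335.5 K: K = (1.694, 0.199), RR gives ψ = 0.122, H_out = 4.244 kJ/mol
  T = 372.1 K: K = (3.189, 0.362), RR gives ψ = 0.719, H_out = 30.240 kJ/mol
  T = 353.8 K: K = (2.363, 0.273), RR gives ψ = 0.491, H_out = 20.105 kJ/mol
  T = 344.6 K: K = (2.008, 0.234), RR gives ψ = 0.342, H_out = 13.547 kJ/mol
  T = 340.1 K: K = (1.848, 0.216), RR gives ψ = 0.247, H_out = 9.471 kJ/mol
  T = 337.8 K: K = (1.770, 0.207), RR gives ψ = 0.189, H_out = 7.026 kJ/mol
  T = 339.0 K: K = (1.810, 0.212), RR gives ψ = 0.220, H_out = 8.338 kJ/mol
Linear interpolation between T = 337.8 (H_out = 7.026) and T = 339.0 (H_out = 8.338) on hF = 7.613 gives T ≈ 338.3 K, at which ψ = 0.20.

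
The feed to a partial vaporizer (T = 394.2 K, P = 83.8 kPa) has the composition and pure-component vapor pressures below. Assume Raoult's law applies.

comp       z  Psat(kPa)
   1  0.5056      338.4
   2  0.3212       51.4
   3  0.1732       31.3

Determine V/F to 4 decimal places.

Raoult's law: Kᵢ = Pᵢˢᵃᵗ/P = Pᵢˢᵃᵗ/83.8.
  K_1 = 338.4/83.8 = 4.038186, K_2 = 51.4/83.8 = 0.613365, K_3 = 31.3/83.8 = 0.373508
Rachford–Rice: g(V/F) = Σ zᵢ(Kᵢ−1)/(1+V/F(Kᵢ−1)) = 0.
Feasibility: ΣzᵢKᵢ = 2.3034, Σzᵢ/Kᵢ = 1.1126 — both > 1, two phases present.
Newton iteration, V/F⁰ = 0.5:
  V/F = 0.5000: g = 0.29784, g' = -0.9534 → V/F = 0.8124
  V/F = 0.8124: g = 0.04087, g' = -0.7720 → V/F = 0.8653
  V/F = 0.8653: g = -0.00034, g' = -0.7871 → V/F = 0.8649
Converged at V/F = 0.8649.

V/F = 0.8649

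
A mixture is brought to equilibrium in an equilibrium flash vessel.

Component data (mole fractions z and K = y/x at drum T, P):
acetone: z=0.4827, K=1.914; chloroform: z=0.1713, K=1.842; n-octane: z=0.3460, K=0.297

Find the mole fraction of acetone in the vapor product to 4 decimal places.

Newton–Raphson from V/F = 0.5:
  V/F = 0.5000: g = 0.02923, g' = -0.6567 → V/F = 0.5445
  V/F = 0.5445: g = -0.00062, g' = -0.6857 → V/F = 0.5436
Converged at V/F = 0.5436.
Compositions from xᵢ = zᵢ/(1+V/F(Kᵢ−1)), yᵢ = Kᵢxᵢ:
  acetone: x = 0.3225, y = 0.6172
  chloroform: x = 0.1175, y = 0.2165
  n-octane: x = 0.5600, y = 0.1663

y_acetone = 0.6172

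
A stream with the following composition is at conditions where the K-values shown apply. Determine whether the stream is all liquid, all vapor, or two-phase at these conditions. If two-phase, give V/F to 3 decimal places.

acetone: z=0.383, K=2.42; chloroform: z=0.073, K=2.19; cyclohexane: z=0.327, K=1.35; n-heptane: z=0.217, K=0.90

ΣzᵢKᵢ = 1.723; Σzᵢ/Kᵢ = 0.675.
Since Σzᵢ/Kᵢ < 1 the mixture is above its dew point — single vapor phase.

all vapor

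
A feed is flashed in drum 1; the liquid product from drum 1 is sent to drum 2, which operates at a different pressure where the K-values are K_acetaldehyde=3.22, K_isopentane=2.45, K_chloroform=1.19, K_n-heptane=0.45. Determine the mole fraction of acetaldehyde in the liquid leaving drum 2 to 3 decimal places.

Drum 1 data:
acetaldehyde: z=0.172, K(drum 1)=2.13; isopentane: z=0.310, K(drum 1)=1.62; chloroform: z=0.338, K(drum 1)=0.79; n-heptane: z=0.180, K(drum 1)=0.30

x_acetaldehyde (drum 2) = 0.037

Drum 1:
Rachford–Rice: g(ψ₁) = Σ zᵢ(Kᵢ−1)/(1+ψ₁(Kᵢ−1)) = 0.
Check two-phase: ΣzᵢKᵢ = 1.190 > 1 and Σzᵢ/Kᵢ = 1.300 > 1, so g(0) = 0.190 > 0 and g(1) = -0.300 < 0.
Newton–Raphson from ψ₁ = 0.5:
  ψ₁ = 0.500: g = -0.0022, g' = -0.386 → ψ₁ = 0.494
Converged at ψ₁ = 0.494.
Drum-1 compositions:
  acetaldehyde: x = 0.110, y = 0.235
  isopentane: x = 0.237, y = 0.384
  chloroform: x = 0.377, y = 0.298
  n-heptane: x = 0.275, y = 0.083
Drum-2 feed = drum-1 liquid: z₂ = (0.1104, 0.2373, 0.3771, 0.2752).
Drum 2:
Material balance + equilibrium reduce to Σ zᵢ(Kᵢ−1)/(1+ψ₂(Kᵢ−1)) = 0.
g(0) = ΣzᵢKᵢ − 1 = 0.509 and g(1) = 1 − Σzᵢ/Kᵢ = -0.060, so a root lies in (0, 1).
Newton iteration, ψ₂⁰ = 0.5:
  ψ₂ = 0.500: g = 0.1723, g' = -0.460 → ψ₂ = 0.875
  ψ₂ = 0.875: g = 0.0047, g' = -0.479 → ψ₂ = 0.885
Converged at ψ₂ = 0.885.
  acetaldehyde: x = 0.037, y = 0.120
  isopentane: x = 0.104, y = 0.255
  chloroform: x = 0.323, y = 0.384
  n-heptane: x = 0.536, y = 0.241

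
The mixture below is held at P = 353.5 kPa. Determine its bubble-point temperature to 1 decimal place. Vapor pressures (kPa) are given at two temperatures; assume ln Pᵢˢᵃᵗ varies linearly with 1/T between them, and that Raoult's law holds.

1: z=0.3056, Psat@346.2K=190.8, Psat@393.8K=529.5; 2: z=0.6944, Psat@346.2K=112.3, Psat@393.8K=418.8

T = 383.0 K

Bubble-point temperature: ΣzᵢPᵢˢᵃᵗ(T) = P. Interpolate ln Pᵢˢᵃᵗ = aᵢ + bᵢ/T.
  T = 346.2 K: ΣzᵢPᵢˢᵃᵗ = 136.29 kPa
  T = 393.8 K: ΣzᵢPᵢˢᵃᵗ = 452.63 kPa
  T = 370.0 K: ΣzᵢPᵢˢᵃᵗ = 257.48 kPa
  T = 381.9 K: ΣzᵢPᵢˢᵃᵗ = 344.21 kPa
  T = 387.9 K: ΣzᵢPᵢˢᵃᵗ = 395.95 kPa
  T = 384.9 K: ΣzᵢPᵢˢᵃᵗ = 369.36 kPa
  T = 383.4 K: ΣzᵢPᵢˢᵃᵗ = 356.61 kPa
Interpolating between 381.9 K and 383.4 K gives T ≈ 383.0 K.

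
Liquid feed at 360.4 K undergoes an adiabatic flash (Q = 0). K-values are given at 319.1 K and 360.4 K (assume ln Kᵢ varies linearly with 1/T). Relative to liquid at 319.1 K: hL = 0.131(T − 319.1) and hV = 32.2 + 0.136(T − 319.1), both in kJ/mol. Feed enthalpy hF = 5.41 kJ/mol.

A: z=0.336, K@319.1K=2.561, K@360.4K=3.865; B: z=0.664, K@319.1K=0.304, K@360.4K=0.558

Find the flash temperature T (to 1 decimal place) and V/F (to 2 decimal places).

T = 326.5 K, V/F = 0.14

Adiabatic flash: solve Rachford–Rice at each trial T, then check hF = ψ·hV(T) + (1−ψ)·hL(T).
  T = 319.1 K: K = (2.561, 0.304), RR gives ψ = 0.057, H_out = 1.848 kJ/mol
  T = 360.4 K: K = (3.865, 0.558), RR gives ψ = 0.528, H_out = 22.534 kJ/mol
  T = 339.8 K: K = (3.187, 0.420), RR gives ψ = 0.276, H_out = 11.614 kJ/mol
  T = 329.5 K: K = (2.868, 0.359), RR gives ψ = 0.169, H_out = 6.816 kJ/mol
  T = 324.3 K: K = (2.713, 0.331), RR gives ψ = 0.115, H_out = 4.373 kJ/mol
  T = 326.9 K: K = (2.790, 0.345), RR gives ψ = 0.142, H_out = 5.601 kJ/mol
  T = 325.6 K: K = (2.751, 0.338), RR gives ψ = 0.128, H_out = 4.989 kJ/mol
Linear interpolation between T = 325.6 (H_out = 4.989) and T = 326.9 (H_out = 5.601) on hF = 5.41 gives T ≈ 326.5 K, at which ψ = 0.14.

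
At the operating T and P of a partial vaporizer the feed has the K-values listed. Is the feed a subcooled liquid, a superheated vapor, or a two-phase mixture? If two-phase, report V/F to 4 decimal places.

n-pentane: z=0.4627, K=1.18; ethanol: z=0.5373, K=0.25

ΣzᵢKᵢ = 0.6803; Σzᵢ/Kᵢ = 2.5413.
Since ΣzᵢKᵢ < 1 the mixture is below its bubble point — single liquid phase.

subcooled liquid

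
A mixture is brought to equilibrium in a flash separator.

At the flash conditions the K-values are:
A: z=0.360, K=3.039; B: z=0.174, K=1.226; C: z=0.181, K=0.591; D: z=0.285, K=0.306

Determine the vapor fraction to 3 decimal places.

ψ = 0.504

Rachford–Rice: g(ψ) = Σ zᵢ(Kᵢ−1)/(1+ψ(Kᵢ−1)) = 0.
Check two-phase: ΣzᵢKᵢ = 1.502 > 1 and Σzᵢ/Kᵢ = 1.498 > 1, so g(0) = 0.502 > 0 and g(1) = -0.498 < 0.
Newton iteration, ψ⁰ = 0.64:
  ψ = 0.640: g = -0.1033, g' = -0.788 → ψ = 0.509
  ψ = 0.509: g = -0.0038, g' = -0.744 → ψ = 0.504
Converged at ψ = 0.504.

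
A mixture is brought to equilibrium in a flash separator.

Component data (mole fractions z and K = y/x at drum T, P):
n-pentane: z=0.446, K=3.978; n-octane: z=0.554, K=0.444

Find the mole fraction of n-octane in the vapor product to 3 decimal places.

Material balance + equilibrium reduce to Σ zᵢ(Kᵢ−1)/(1+V/F(Kᵢ−1)) = 0.
Check two-phase: ΣzᵢKᵢ = 2.020 > 1 and Σzᵢ/Kᵢ = 1.360 > 1, so g(0) = 1.020 > 0 and g(1) = -0.360 < 0.
Newton iteration, V/F⁰ = 0.55:
  V/F = 0.550: g = 0.0598, g' = -0.924 → V/F = 0.615
  V/F = 0.615: g = 0.0012, g' = -0.889 → V/F = 0.616
Converged at V/F = 0.616.
Compositions from xᵢ = zᵢ/(1+V/F(Kᵢ−1)), yᵢ = Kᵢxᵢ:
  n-pentane: x = 0.157, y = 0.626
  n-octane: x = 0.843, y = 0.374

y_n-octane = 0.374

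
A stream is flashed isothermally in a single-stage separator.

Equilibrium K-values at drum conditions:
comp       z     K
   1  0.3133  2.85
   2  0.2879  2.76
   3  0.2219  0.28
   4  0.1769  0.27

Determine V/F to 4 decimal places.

V/F = 0.6091

Rachford–Rice: g(V/F) = Σ zᵢ(Kᵢ−1)/(1+V/F(Kᵢ−1)) = 0.
g(0) = ΣzᵢKᵢ − 1 = 0.7974 and g(1) = 1 − Σzᵢ/Kᵢ = -0.6619, so a root lies in (0, 1).
Iterate (Newton) starting at V/F = 0.5:
  V/F = 0.5000: g = 0.11761, g' = -1.0563 → V/F = 0.6113
  V/F = 0.6113: g = -0.00253, g' = -1.1176 → V/F = 0.6091
Converged at V/F = 0.6091.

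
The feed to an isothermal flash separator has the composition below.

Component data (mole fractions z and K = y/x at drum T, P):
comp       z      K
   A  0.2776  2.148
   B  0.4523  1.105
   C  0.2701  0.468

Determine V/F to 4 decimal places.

Rachford–Rice: g(V/F) = Σ zᵢ(Kᵢ−1)/(1+V/F(Kᵢ−1)) = 0.
g(0) = ΣzᵢKᵢ − 1 = 0.2225 and g(1) = 1 − Σzᵢ/Kᵢ = -0.1157, so a root lies in (0, 1).
Newton–Raphson from V/F = 0.5:
  V/F = 0.5000: g = 0.05182, g' = -0.2941 → V/F = 0.6762
  V/F = 0.6762: g = -0.00068, g' = -0.3068 → V/F = 0.6740
Converged at V/F = 0.6740.

V/F = 0.6740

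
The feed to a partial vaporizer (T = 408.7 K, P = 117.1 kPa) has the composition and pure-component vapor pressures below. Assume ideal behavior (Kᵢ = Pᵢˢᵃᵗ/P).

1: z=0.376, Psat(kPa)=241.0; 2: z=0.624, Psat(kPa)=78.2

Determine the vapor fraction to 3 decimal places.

Raoult's law: Kᵢ = Pᵢˢᵃᵗ/P = Pᵢˢᵃᵗ/117.1.
  K_1 = 241.0/117.1 = 2.05807, K_2 = 78.2/117.1 = 0.66781
Rachford–Rice: g(ψ) = Σ zᵢ(Kᵢ−1)/(1+ψ(Kᵢ−1)) = 0.
g(0) = ΣzᵢKᵢ − 1 = 0.191 and g(1) = 1 − Σzᵢ/Kᵢ = -0.117, so a root lies in (0, 1).
Iterate (Newton) starting at ψ = 0.67:
  ψ = 0.670: g = -0.0338, g' = -0.258 → ψ = 0.539
  ψ = 0.539: g = 0.0009, g' = -0.273 → ψ = 0.542
Converged at ψ = 0.542.

ψ = 0.542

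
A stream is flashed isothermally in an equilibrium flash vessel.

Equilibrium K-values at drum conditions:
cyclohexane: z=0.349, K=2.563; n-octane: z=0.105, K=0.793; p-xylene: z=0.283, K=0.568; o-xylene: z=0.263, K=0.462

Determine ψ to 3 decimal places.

Material balance + equilibrium reduce to Σ zᵢ(Kᵢ−1)/(1+ψ(Kᵢ−1)) = 0.
Check two-phase: ΣzᵢKᵢ = 1.260 > 1 and Σzᵢ/Kᵢ = 1.336 > 1, so g(0) = 0.260 > 0 and g(1) = -0.336 < 0.
Iterate (Newton) starting at ψ = 0.43:
  ψ = 0.430: g = -0.0319, g' = -0.519 → ψ = 0.369
  ψ = 0.369: g = 0.0007, g' = -0.542 → ψ = 0.370
Converged at ψ = 0.370.

ψ = 0.370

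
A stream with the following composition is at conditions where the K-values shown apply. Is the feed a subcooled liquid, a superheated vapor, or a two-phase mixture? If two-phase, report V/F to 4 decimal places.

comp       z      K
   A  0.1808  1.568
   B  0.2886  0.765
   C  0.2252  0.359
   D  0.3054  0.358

subcooled liquid

ΣzᵢKᵢ = 0.6945; Σzᵢ/Kᵢ = 1.9729.
Since ΣzᵢKᵢ < 1 the mixture is below its bubble point — single liquid phase.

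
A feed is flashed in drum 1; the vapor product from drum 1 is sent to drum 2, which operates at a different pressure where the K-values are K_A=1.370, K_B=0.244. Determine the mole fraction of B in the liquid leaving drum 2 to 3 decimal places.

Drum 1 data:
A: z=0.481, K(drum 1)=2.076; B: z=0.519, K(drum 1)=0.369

Drum 1:
Let ψ₁ = V/F and solve Σ zᵢ(Kᵢ−1)/(1+ψ₁(Kᵢ−1)) = 0.
Feasibility: ΣzᵢKᵢ = 1.190, Σzᵢ/Kᵢ = 1.638 — both > 1, two phases present.
Newton–Raphson from ψ₁ = 0.5:
  ψ₁ = 0.500: g = -0.1419, g' = -0.676 → ψ₁ = 0.290
  ψ₁ = 0.290: g = -0.0065, g' = -0.633 → ψ₁ = 0.280
Converged at ψ₁ = 0.280.
Drum-1 compositions:
  A: x = 0.370, y = 0.767
  B: x = 0.630, y = 0.233
Drum-2 feed = drum-1 vapor: z₂ = (0.7674, 0.2326).
Drum 2:
Newton iteration, ψ₂⁰ = 0.5:
  ψ₂ = 0.500: g = -0.0431, g' = -0.418 → ψ₂ = 0.397
  ψ₂ = 0.397: g = -0.0037, g' = -0.351 → ψ₂ = 0.387
  ψ₂ = 0.387: g = -0.0000, g' = -0.346 → ψ₂ = 0.386
Converged at ψ₂ = 0.386.
  A: x = 0.671, y = 0.920
  B: x = 0.329, y = 0.080

x_B (drum 2) = 0.329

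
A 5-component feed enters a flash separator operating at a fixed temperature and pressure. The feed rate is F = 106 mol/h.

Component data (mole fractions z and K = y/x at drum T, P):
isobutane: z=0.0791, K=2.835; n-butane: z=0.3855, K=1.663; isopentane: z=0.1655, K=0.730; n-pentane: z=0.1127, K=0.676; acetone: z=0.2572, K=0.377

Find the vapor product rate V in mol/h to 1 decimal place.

Rachford–Rice: g(β) = Σ zᵢ(Kᵢ−1)/(1+β(Kᵢ−1)) = 0.
Check two-phase: ΣzᵢKᵢ = 1.1593 > 1 and Σzᵢ/Kᵢ = 1.3354 > 1, so g(0) = 0.1593 > 0 and g(1) = -0.3354 < 0.
Newton–Raphson from β = 0.32:
  β = 0.3200: g = 0.01252, g' = -0.4060 → β = 0.3508
  β = 0.3508: g = 0.00004, g' = -0.4034 → β = 0.3509
Converged at β = 0.3509.
Then V = β·F = 0.3509·106 = 37.2 mol/h and L = F − V = 68.8 mol/h.

V = 37.2 mol/h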